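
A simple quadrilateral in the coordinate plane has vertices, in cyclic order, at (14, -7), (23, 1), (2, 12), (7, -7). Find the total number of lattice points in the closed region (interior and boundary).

206

Using the shoelace formula, 2A = |[14·1 − 23·(-7)] + [23·12 − 2·1] + [2·(-7) − 7·12] + [7·(-7) − 14·(-7)]| = 400, so the area is 200.
The number of boundary lattice points is Σ gcd(|Δx|,|Δy|) = gcd(9,8) + gcd(21,11) + gcd(5,19) + gcd(7,0) = 1+1+1+7 = 10.
Pick's theorem gives I = A − B/2 + 1 = 200 − 10/2 + 1 = 196, so the closed region contains I + B = 196 + 10 = 206 lattice points.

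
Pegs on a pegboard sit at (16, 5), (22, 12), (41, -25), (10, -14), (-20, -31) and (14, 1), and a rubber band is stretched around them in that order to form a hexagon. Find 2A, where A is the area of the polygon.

By the shoelace formula, twice the signed area is |[16·12 − 22·5] + [22·(-25) − 41·12] + [41·(-14) − 10·(-25)] + [10·(-31) − (-20)·(-14)] + [(-20)·1 − 14·(-31)] + [14·5 − 16·1]| = 1406, so the area is 703.

1406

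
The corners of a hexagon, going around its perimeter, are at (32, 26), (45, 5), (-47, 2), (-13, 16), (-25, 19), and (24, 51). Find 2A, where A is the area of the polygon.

3997

The shoelace formula gives twice the area as |(32·5 − 45·26) + (45·2 − (-47)·5) + ((-47)·16 − (-13)·2) + ((-13)·19 − (-25)·16) + ((-25)·51 − 24·19) + (24·26 − 32·51)| = 3997, so the area is 1998.5.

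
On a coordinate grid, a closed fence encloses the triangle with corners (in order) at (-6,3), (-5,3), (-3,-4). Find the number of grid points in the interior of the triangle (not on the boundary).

By the shoelace formula, twice the signed area is |((-6)·3 − (-5)·3) + ((-5)·(-4) − (-3)·3) + ((-3)·3 − (-6)·(-4))| = 7, so the area is 3.5.
The number of boundary lattice points is Σ gcd(|Δx|,|Δy|) = gcd(1,0) + gcd(2,7) + gcd(3,7) = 1+1+1 = 3.
By Pick's theorem A = I + B/2 − 1, so I = 3.5 − 3/2 + 1 = 3.

3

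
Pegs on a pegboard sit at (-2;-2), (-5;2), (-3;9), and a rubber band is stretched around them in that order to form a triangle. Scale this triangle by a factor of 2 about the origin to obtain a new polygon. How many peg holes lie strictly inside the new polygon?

56

Using the shoelace formula, 2A = |((-2)·2 − (-5)·(-2)) + ((-5)·9 − (-3)·2) + ((-3)·(-2) − (-2)·9)| = 29, so the area is 29/2.
Summing gcd(|Δx|,|Δy|) over the edges gives the boundary count: gcd(3,4) + gcd(2,7) + gcd(1,11) = 1+1+1 = 3.
Scaling by 2 multiplies the area by 2² = 4 (so the new area is 58) and multiplies the boundary lattice-point count by 2, giving 6.
By Pick's theorem, the interior count of the dilated polygon is 58 − 6/2 + 1 = 56.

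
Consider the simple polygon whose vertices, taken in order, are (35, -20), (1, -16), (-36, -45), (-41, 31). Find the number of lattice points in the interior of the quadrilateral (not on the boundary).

By the shoelace formula, twice the signed area is |(35·(-16) − 1·(-20)) + (1·(-45) − (-36)·(-16)) + ((-36)·31 − (-41)·(-45)) + ((-41)·(-20) − 35·31)| = 4387, so the area is 2193.5.
The number of boundary lattice points is Σ gcd(|Δx|,|Δy|) = gcd(34,4) + gcd(37,29) + gcd(5,76) + gcd(76,51) = 2+1+1+1 = 5.
By Pick's theorem A = I + B/2 − 1, so I = 2193.5 − 5/2 + 1 = 2192.

2192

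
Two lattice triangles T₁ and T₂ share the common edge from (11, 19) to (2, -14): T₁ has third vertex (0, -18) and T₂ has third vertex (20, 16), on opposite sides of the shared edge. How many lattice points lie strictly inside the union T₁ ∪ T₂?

172

The union is the simple quadrilateral with vertices (11, 19), (0, -18), (2, -14), (20, 16) in order.
Using the shoelace formula, 2A = |[11·(-18) − 0·19] + [0·(-14) − 2·(-18)] + [2·16 − 20·(-14)] + [20·19 − 11·16]| = 354, so the area is 177.
The number of boundary lattice points is Σ gcd(|Δx|,|Δy|) = gcd(11,37) + gcd(2,4) + gcd(18,30) + gcd(9,3) = 1+2+6+3 = 12.
By Pick's theorem I = A − B/2 + 1 = 177 − 12/2 + 1 = 172.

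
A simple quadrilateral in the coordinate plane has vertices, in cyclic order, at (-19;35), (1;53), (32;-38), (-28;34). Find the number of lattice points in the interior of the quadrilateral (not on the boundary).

By the shoelace formula, twice the signed area is |[(-19)·53 − 1·35] + [1·(-38) − 32·53] + [32·34 − (-28)·(-38)] + [(-28)·35 − (-19)·34]| = 3086, so the area is 1543.
Summing gcd(|Δx|,|Δy|) over the edges gives the boundary count: gcd(20,18) + gcd(31,91) + gcd(60,72) + gcd(9,1) = 2+1+12+1 = 16.
By Pick's theorem A = I + B/2 − 1, so I = 1543 − 16/2 + 1 = 1536.

1536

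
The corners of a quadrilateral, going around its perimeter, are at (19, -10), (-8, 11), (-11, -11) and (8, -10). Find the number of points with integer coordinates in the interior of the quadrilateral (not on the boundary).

By the shoelace formula, twice the signed area is |[19·11 − (-8)·(-10)] + [(-8)·(-11) − (-11)·11] + [(-11)·(-10) − 8·(-11)] + [8·(-10) − 19·(-10)]| = 646, so the area is 323.
Along each edge there are gcd(|Δx|,|Δy|)+1 lattice points, so counting each shared vertex once the boundary has gcd(27,21) + gcd(3,22) + gcd(19,1) + gcd(11,0) = 3+1+1+11 = 16.
By Pick's theorem A = I + B/2 − 1, so I = 323 − 16/2 + 1 = 316.

316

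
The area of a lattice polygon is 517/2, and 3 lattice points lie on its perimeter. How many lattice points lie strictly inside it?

From Pick's theorem, I = A − B/2 + 1 = 517/2 − 3/2 + 1 = 258.

258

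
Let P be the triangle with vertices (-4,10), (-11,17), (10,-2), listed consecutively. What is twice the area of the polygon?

14

Using the shoelace formula, 2A = |[(-4)·17 − (-11)·10] + [(-11)·(-2) − 10·17] + [10·10 − (-4)·(-2)]| = 14, so the area is 7.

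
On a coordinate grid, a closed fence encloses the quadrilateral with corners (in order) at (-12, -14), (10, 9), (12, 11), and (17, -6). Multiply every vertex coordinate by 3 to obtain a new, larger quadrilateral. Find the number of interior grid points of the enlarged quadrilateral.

Using the shoelace formula, 2A = |((-12)·9 − 10·(-14)) + (10·11 − 12·9) + (12·(-6) − 17·11) + (17·(-14) − (-12)·(-6))| = 535, so the area is 535/2.
The number of boundary lattice points is Σ gcd(|Δx|,|Δy|) = gcd(22,23) + gcd(2,2) + gcd(5,17) + gcd(29,8) = 1+2+1+1 = 5.
Scaling by 3 multiplies the area by 3² = 9 (so the new area is 2407.5) and multiplies the boundary lattice-point count by 3, giving 15.
By Pick's theorem, the interior count of the dilated polygon is 2407.5 − 15/2 + 1 = 2401.

2401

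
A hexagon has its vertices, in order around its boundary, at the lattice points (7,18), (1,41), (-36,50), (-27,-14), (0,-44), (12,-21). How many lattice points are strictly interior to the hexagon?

The shoelace formula gives twice the area as |(7·41 − 1·18) + (1·50 − (-36)·41) + ((-36)·(-14) − (-27)·50) + ((-27)·(-44) − 0·(-14)) + (0·(-21) − 12·(-44)) + (12·18 − 7·(-21))| = 5728, so the area is 2864.
Summing gcd(|Δx|,|Δy|) over the edges gives the boundary count: gcd(6,23) + gcd(37,9) + gcd(9,64) + gcd(27,30) + gcd(12,23) + gcd(5,39) = 1+1+1+3+1+1 = 8.
Pick's theorem gives I = A − B/2 + 1 = 2864 − 8/2 + 1 = 2861.

2861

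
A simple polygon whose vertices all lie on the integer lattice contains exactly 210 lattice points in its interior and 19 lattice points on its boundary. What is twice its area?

Pick's theorem states A = I + B/2 − 1, so A = 210 + 19/2 − 1 = 437/2.
Hence 2A = 437.

437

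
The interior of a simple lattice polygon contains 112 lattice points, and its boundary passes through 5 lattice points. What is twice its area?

By Pick's theorem, A = I + B/2 − 1 = 112 + 5/2 − 1 = 227/2.
Hence 2A = 227.

227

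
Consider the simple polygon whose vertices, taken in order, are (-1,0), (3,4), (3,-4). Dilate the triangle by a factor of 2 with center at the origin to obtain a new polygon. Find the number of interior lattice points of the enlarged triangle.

The shoelace formula gives twice the area as |[(-1)·4 − 3·0] + [3·(-4) − 3·4] + [3·0 − (-1)·(-4)]| = 32, so the area is 16.
Along each edge there are gcd(|Δx|,|Δy|)+1 lattice points, so counting each shared vertex once the boundary has gcd(4,4) + gcd(0,8) + gcd(4,4) = 4+8+4 = 16.
Scaling by 2 multiplies the area by 2² = 4 (so the new area is 64) and multiplies the boundary lattice-point count by 2, giving 32.
By Pick's theorem, the interior count of the dilated polygon is 64 − 32/2 + 1 = 49.

49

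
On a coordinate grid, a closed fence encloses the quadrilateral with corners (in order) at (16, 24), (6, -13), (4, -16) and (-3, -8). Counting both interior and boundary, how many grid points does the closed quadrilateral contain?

213

Using the shoelace formula, 2A = |[16·(-13) − 6·24] + [6·(-16) − 4·(-13)] + [4·(-8) − (-3)·(-16)] + [(-3)·24 − 16·(-8)]| = 420, so the area is 210.
The number of boundary lattice points is Σ gcd(|Δx|,|Δy|) = gcd(10,37) + gcd(2,3) + gcd(7,8) + gcd(19,32) = 1+1+1+1 = 4.
Pick's theorem gives I = A − B/2 + 1 = 210 − 4/2 + 1 = 209, so the closed region contains I + B = 209 + 4 = 213 lattice points.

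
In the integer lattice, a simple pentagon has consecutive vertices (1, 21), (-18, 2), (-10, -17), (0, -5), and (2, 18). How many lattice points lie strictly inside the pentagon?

Using the shoelace formula, 2A = |[1·2 − (-18)·21] + [(-18)·(-17) − (-10)·2] + [(-10)·(-5) − 0·(-17)] + [0·18 − 2·(-5)] + [2·21 − 1·18]| = 790, so the area is 395.
The number of boundary lattice points is Σ gcd(|Δx|,|Δy|) = gcd(19,19) + gcd(8,19) + gcd(10,12) + gcd(2,23) + gcd(1,3) = 19+1+2+1+1 = 24.
Pick's theorem gives I = A − B/2 + 1 = 395 − 24/2 + 1 = 384.

384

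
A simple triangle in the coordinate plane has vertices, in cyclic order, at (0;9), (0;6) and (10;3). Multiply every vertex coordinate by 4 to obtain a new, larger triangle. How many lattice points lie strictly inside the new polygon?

229

By the shoelace formula, twice the signed area is |[0·6 − 0·9] + [0·3 − 10·6] + [10·9 − 0·3]| = 30, so the area is 15.
Along each edge there are gcd(|Δx|,|Δy|)+1 lattice points, so counting each shared vertex once the boundary has gcd(0,3) + gcd(10,3) + gcd(10,6) = 3+1+2 = 6.
Scaling by 4 multiplies the area by 4² = 16 (so the new area is 240) and multiplies the boundary lattice-point count by 4, giving 24.
By Pick's theorem, the interior count of the dilated polygon is 240 − 24/2 + 1 = 229.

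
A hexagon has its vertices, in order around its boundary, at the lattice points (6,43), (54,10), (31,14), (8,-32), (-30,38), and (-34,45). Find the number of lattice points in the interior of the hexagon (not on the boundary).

By the shoelace formula, twice the signed area is |[6·10 − 54·43] + [54·14 − 31·10] + [31·(-32) − 8·14] + [8·38 − (-30)·(-32)] + [(-30)·45 − (-34)·38] + [(-34)·43 − 6·45]| = 5366, so the area is 2683.
The number of boundary lattice points is Σ gcd(|Δx|,|Δy|) = gcd(48,33) + gcd(23,4) + gcd(23,46) + gcd(38,70) + gcd(4,7) + gcd(40,2) = 3+1+23+2+1+2 = 32.
By Pick's theorem A = I + B/2 − 1, so I = 2683 − 32/2 + 1 = 2668.

2668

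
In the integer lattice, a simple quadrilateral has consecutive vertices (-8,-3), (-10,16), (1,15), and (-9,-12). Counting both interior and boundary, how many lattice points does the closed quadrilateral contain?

138

By the shoelace formula, twice the signed area is |[(-8)·16 − (-10)·(-3)] + [(-10)·15 − 1·16] + [1·(-12) − (-9)·15] + [(-9)·(-3) − (-8)·(-12)]| = 270, so the area is 135.
Summing gcd(|Δx|,|Δy|) over the edges gives the boundary count: gcd(2,19) + gcd(11,1) + gcd(10,27) + gcd(1,9) = 1+1+1+1 = 4.
Pick's theorem gives I = A − B/2 + 1 = 135 − 4/2 + 1 = 134, so the closed region contains I + B = 134 + 4 = 138 lattice points.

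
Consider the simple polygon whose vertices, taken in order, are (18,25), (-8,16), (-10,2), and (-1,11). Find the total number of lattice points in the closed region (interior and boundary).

By the shoelace formula, twice the signed area is |(18·16 − (-8)·25) + ((-8)·2 − (-10)·16) + ((-10)·11 − (-1)·2) + ((-1)·25 − 18·11)| = 301, so the area is 301/2.
Along each edge there are gcd(|Δx|,|Δy|)+1 lattice points, so counting each shared vertex once the boundary has gcd(26,9) + gcd(2,14) + gcd(9,9) + gcd(19,14) = 1+2+9+1 = 13.
Pick's theorem gives I = A − B/2 + 1 = 301/2 − 13/2 + 1 = 145, so the closed region contains I + B = 145 + 13 = 158 lattice points.

158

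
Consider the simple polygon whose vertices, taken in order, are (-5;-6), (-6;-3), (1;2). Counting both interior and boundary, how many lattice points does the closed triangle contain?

By the shoelace formula, twice the signed area is |((-5)·(-3) − (-6)·(-6)) + ((-6)·2 − 1·(-3)) + (1·(-6) − (-5)·2)| = 26, so the area is 13.
Summing gcd(|Δx|,|Δy|) over the edges gives the boundary count: gcd(1,3) + gcd(7,5) + gcd(6,8) = 1+1+2 = 4.
Pick's theorem gives I = A − B/2 + 1 = 13 − 4/2 + 1 = 12, so the closed region contains I + B = 12 + 4 = 16 lattice points.

16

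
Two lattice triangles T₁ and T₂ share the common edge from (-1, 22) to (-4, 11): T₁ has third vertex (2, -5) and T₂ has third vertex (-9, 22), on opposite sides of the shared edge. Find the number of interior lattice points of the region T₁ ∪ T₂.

95

The union is the simple quadrilateral with vertices (-1, 22), (2, -5), (-4, 11), (-9, 22) in order.
Using the shoelace formula, 2A = |((-1)·(-5) − 2·22) + (2·11 − (-4)·(-5)) + ((-4)·22 − (-9)·11) + ((-9)·22 − (-1)·22)| = 202, so the area is 101.
Summing gcd(|Δx|,|Δy|) over the edges gives the boundary count: gcd(3,27) + gcd(6,16) + gcd(5,11) + gcd(8,0) = 3+2+1+8 = 14.
By Pick's theorem I = A − B/2 + 1 = 101 − 14/2 + 1 = 95.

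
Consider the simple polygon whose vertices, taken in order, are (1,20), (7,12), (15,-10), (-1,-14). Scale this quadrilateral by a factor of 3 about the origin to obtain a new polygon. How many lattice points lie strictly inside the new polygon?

Using the shoelace formula, 2A = |[1·12 − 7·20] + [7·(-10) − 15·12] + [15·(-14) − (-1)·(-10)] + [(-1)·20 − 1·(-14)]| = 604, so the area is 302.
The number of boundary lattice points is Σ gcd(|Δx|,|Δy|) = gcd(6,8) + gcd(8,22) + gcd(16,4) + gcd(2,34) = 2+2+4+2 = 10.
Scaling by 3 multiplies the area by 3² = 9 (so the new area is 2718) and multiplies the boundary lattice-point count by 3, giving 30.
By Pick's theorem, the interior count of the dilated polygon is 2718 − 30/2 + 1 = 2704.

2704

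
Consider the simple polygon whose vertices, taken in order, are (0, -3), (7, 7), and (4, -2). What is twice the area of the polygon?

By the shoelace formula, twice the signed area is |[0·7 − 7·(-3)] + [7·(-2) − 4·7] + [4·(-3) − 0·(-2)]| = 33, so the area is 16.5.

33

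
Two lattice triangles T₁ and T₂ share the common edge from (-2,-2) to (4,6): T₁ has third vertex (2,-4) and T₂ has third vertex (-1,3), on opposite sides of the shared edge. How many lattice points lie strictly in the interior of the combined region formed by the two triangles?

The union is the simple quadrilateral with vertices (-2,-2), (2,-4), (4,6), (-1,3) in order.
The shoelace formula gives twice the area as |[(-2)·(-4) − 2·(-2)] + [2·6 − 4·(-4)] + [4·3 − (-1)·6] + [(-1)·(-2) − (-2)·3]| = 66, so the area is 33.
Summing gcd(|Δx|,|Δy|) over the edges gives the boundary count: gcd(4,2) + gcd(2,10) + gcd(5,3) + gcd(1,5) = 2+2+1+1 = 6.
By Pick's theorem I = A − B/2 + 1 = 33 − 6/2 + 1 = 31.

31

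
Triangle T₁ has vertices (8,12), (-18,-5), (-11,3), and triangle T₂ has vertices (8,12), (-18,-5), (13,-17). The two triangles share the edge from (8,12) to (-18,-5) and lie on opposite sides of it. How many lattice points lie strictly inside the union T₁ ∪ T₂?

463

The union is the simple quadrilateral with vertices (8,12), (-11,3), (-18,-5), (13,-17) in order.
Using the shoelace formula, 2A = |(8·3 − (-11)·12) + ((-11)·(-5) − (-18)·3) + ((-18)·(-17) − 13·(-5)) + (13·12 − 8·(-17))| = 928, so the area is 464.
Along each edge there are gcd(|Δx|,|Δy|)+1 lattice points, so counting each shared vertex once the boundary has gcd(19,9) + gcd(7,8) + gcd(31,12) + gcd(5,29) = 1+1+1+1 = 4.
By Pick's theorem I = A − B/2 + 1 = 464 − 4/2 + 1 = 463.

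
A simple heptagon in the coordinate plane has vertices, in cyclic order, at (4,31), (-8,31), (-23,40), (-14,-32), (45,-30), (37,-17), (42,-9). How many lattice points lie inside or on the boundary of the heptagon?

Using the shoelace formula, 2A = |[4·31 − (-8)·31] + [(-8)·40 − (-23)·31] + [(-23)·(-32) − (-14)·40] + [(-14)·(-30) − 45·(-32)] + [45·(-17) − 37·(-30)] + [37·(-9) − 42·(-17)] + [42·31 − 4·(-9)]| = 5985, so the area is 2992.5.
Along each edge there are gcd(|Δx|,|Δy|)+1 lattice points, so counting each shared vertex once the boundary has gcd(12,0) + gcd(15,9) + gcd(9,72) + gcd(59,2) + gcd(8,13) + gcd(5,8) + gcd(38,40) = 12+3+9+1+1+1+2 = 29.
Pick's theorem gives I = A − B/2 + 1 = 2992.5 − 29/2 + 1 = 2979, so the closed region contains I + B = 2979 + 29 = 3008 lattice points.

3008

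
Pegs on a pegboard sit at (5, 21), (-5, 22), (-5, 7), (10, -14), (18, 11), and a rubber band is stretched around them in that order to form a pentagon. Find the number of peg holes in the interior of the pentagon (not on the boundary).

The shoelace formula gives twice the area as |(5·22 − (-5)·21) + ((-5)·7 − (-5)·22) + ((-5)·(-14) − 10·7) + (10·11 − 18·(-14)) + (18·21 − 5·11)| = 975, so the area is 487.5.
The number of boundary lattice points is Σ gcd(|Δx|,|Δy|) = gcd(10,1) + gcd(0,15) + gcd(15,21) + gcd(8,25) + gcd(13,10) = 1+15+3+1+1 = 21.
Pick's theorem gives I = A − B/2 + 1 = 487.5 − 21/2 + 1 = 478.

478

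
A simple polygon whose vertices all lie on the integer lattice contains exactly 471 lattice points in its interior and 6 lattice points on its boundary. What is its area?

473

Pick's theorem states A = I + B/2 − 1, so A = 471 + 6/2 − 1 = 473.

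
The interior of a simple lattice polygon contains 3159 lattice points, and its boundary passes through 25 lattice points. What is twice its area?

6341

Pick's theorem states A = I + B/2 − 1, so A = 3159 + 25/2 − 1 = 6341/2.
Hence 2A = 6341.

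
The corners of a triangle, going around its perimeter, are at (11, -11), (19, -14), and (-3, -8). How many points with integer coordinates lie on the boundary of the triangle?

The number of boundary lattice points is Σ gcd(|Δx|,|Δy|) = gcd(8,3) + gcd(22,6) + gcd(14,3) = 1+2+1 = 4.

4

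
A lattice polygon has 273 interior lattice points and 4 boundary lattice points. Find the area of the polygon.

274

Pick's theorem states A = I + B/2 − 1, so A = 273 + 4/2 − 1 = 274.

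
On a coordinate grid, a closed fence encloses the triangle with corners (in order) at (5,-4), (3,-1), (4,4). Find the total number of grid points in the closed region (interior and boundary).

9

The shoelace formula gives twice the area as |(5·(-1) − 3·(-4)) + (3·4 − 4·(-1)) + (4·(-4) − 5·4)| = 13, so the area is 6.5.
The number of boundary lattice points is Σ gcd(|Δx|,|Δy|) = gcd(2,3) + gcd(1,5) + gcd(1,8) = 1+1+1 = 3.
Pick's theorem gives I = A − B/2 + 1 = 6.5 − 3/2 + 1 = 6, so the closed region contains I + B = 6 + 3 = 9 lattice points.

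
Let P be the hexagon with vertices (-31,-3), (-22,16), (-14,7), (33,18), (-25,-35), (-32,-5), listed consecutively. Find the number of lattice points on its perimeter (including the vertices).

6

Summing gcd(|Δx|,|Δy|) over the edges gives the boundary count: gcd(9,19) + gcd(8,9) + gcd(47,11) + gcd(58,53) + gcd(7,30) + gcd(1,2) = 1+1+1+1+1+1 = 6.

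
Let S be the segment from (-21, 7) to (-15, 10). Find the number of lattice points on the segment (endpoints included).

4

The number of lattice points on a segment between lattice points is gcd(|Δx|,|Δy|) + 1 = gcd(6,3) + 1 = 3 + 1 = 4.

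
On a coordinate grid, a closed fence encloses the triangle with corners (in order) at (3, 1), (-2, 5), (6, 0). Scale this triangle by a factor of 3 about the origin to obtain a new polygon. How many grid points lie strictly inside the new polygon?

By the shoelace formula, twice the signed area is |(3·5 − (-2)·1) + ((-2)·0 − 6·5) + (6·1 − 3·0)| = 7, so the area is 7/2.
Summing gcd(|Δx|,|Δy|) over the edges gives the boundary count: gcd(5,4) + gcd(8,5) + gcd(3,1) = 1+1+1 = 3.
Scaling by 3 multiplies the area by 3² = 9 (so the new area is 63/2) and multiplies the boundary lattice-point count by 3, giving 9.
By Pick's theorem, the interior count of the dilated polygon is 63/2 − 9/2 + 1 = 28.

28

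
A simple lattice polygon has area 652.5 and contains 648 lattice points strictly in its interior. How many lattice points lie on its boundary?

Pick's theorem gives A = I + B/2 − 1, so B = 2(A − I + 1) = 2(652.5 − 648 + 1) = 11.

11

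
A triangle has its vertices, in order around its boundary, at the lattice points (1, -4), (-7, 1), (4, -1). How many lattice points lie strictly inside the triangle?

Using the shoelace formula, 2A = |[1·1 − (-7)·(-4)] + [(-7)·(-1) − 4·1] + [4·(-4) − 1·(-1)]| = 39, so the area is 39/2.
Along each edge there are gcd(|Δx|,|Δy|)+1 lattice points, so counting each shared vertex once the boundary has gcd(8,5) + gcd(11,2) + gcd(3,3) = 1+1+3 = 5.
Pick's theorem gives I = A − B/2 + 1 = 39/2 − 5/2 + 1 = 18.

18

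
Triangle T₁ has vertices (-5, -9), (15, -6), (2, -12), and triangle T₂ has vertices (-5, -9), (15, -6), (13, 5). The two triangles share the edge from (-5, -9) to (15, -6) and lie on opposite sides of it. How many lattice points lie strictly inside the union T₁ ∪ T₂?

152

The union is the simple quadrilateral with vertices (-5, -9), (2, -12), (15, -6), (13, 5) in order.
Using the shoelace formula, 2A = |[(-5)·(-12) − 2·(-9)] + [2·(-6) − 15·(-12)] + [15·5 − 13·(-6)] + [13·(-9) − (-5)·5]| = 307, so the area is 153.5.
Summing gcd(|Δx|,|Δy|) over the edges gives the boundary count: gcd(7,3) + gcd(13,6) + gcd(2,11) + gcd(18,14) = 1+1+1+2 = 5.
By Pick's theorem I = A − B/2 + 1 = 153.5 − 5/2 + 1 = 152.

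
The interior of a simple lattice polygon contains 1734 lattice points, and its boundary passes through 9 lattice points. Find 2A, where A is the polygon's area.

By Pick's theorem, A = I + B/2 − 1 = 1734 + 9/2 − 1 = 3475/2.
Hence 2A = 3475.

3475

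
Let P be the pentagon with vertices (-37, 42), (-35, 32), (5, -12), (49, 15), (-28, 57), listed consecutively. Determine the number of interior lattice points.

2670

The shoelace formula gives twice the area as |((-37)·32 − (-35)·42) + ((-35)·(-12) − 5·32) + (5·15 − 49·(-12)) + (49·57 − (-28)·15) + ((-28)·42 − (-37)·57)| = 5355, so the area is 5355/2.
Summing gcd(|Δx|,|Δy|) over the edges gives the boundary count: gcd(2,10) + gcd(40,44) + gcd(44,27) + gcd(77,42) + gcd(9,15) = 2+4+1+7+3 = 17.
Pick's theorem gives I = A − B/2 + 1 = 5355/2 − 17/2 + 1 = 2670.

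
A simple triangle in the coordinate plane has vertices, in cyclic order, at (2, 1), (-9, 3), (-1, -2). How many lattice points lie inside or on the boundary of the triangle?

Using the shoelace formula, 2A = |[2·3 − (-9)·1] + [(-9)·(-2) − (-1)·3] + [(-1)·1 − 2·(-2)]| = 39, so the area is 19.5.
The number of boundary lattice points is Σ gcd(|Δx|,|Δy|) = gcd(11,2) + gcd(8,5) + gcd(3,3) = 1+1+3 = 5.
Pick's theorem gives I = A − B/2 + 1 = 19.5 − 5/2 + 1 = 18, so the closed region contains I + B = 18 + 5 = 23 lattice points.

23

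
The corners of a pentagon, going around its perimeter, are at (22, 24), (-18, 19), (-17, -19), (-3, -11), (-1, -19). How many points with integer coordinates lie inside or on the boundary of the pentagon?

1049

By the shoelace formula, twice the signed area is |[22·19 − (-18)·24] + [(-18)·(-19) − (-17)·19] + [(-17)·(-11) − (-3)·(-19)] + [(-3)·(-19) − (-1)·(-11)] + [(-1)·24 − 22·(-19)]| = 2085, so the area is 1042.5.
The number of boundary lattice points is Σ gcd(|Δx|,|Δy|) = gcd(40,5) + gcd(1,38) + gcd(14,8) + gcd(2,8) + gcd(23,43) = 5+1+2+2+1 = 11.
Pick's theorem gives I = A − B/2 + 1 = 1042.5 − 11/2 + 1 = 1038, so the closed region contains I + B = 1038 + 11 = 1049 lattice points.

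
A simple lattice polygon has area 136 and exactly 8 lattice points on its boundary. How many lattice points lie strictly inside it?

133

From Pick's theorem, I = A − B/2 + 1 = 136 − 8/2 + 1 = 133.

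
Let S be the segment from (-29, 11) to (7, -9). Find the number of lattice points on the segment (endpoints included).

5

The number of lattice points on a segment between lattice points is gcd(|Δx|,|Δy|) + 1 = gcd(36,20) + 1 = 4 + 1 = 5.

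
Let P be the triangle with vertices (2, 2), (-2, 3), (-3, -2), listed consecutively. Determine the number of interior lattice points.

10

Using the shoelace formula, 2A = |[2·3 − (-2)·2] + [(-2)·(-2) − (-3)·3] + [(-3)·2 − 2·(-2)]| = 21, so the area is 21/2.
Summing gcd(|Δx|,|Δy|) over the edges gives the boundary count: gcd(4,1) + gcd(1,5) + gcd(5,4) = 1+1+1 = 3.
By Pick's theorem A = I + B/2 − 1, so I = 21/2 − 3/2 + 1 = 10.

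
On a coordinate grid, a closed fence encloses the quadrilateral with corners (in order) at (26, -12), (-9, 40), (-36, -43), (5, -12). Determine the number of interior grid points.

1818

Using the shoelace formula, 2A = |(26·40 − (-9)·(-12)) + ((-9)·(-43) − (-36)·40) + ((-36)·(-12) − 5·(-43)) + (5·(-12) − 26·(-12))| = 3658, so the area is 1829.
Along each edge there are gcd(|Δx|,|Δy|)+1 lattice points, so counting each shared vertex once the boundary has gcd(35,52) + gcd(27,83) + gcd(41,31) + gcd(21,0) = 1+1+1+21 = 24.
Pick's theorem gives I = A − B/2 + 1 = 1829 − 24/2 + 1 = 1818.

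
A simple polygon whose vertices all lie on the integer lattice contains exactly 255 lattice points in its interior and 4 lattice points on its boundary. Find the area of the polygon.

256

By Pick's theorem, A = I + B/2 − 1 = 255 + 4/2 − 1 = 256.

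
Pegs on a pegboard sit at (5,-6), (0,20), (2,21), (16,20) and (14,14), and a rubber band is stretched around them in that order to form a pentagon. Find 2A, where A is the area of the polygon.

Using the shoelace formula, 2A = |[5·20 − 0·(-6)] + [0·21 − 2·20] + [2·20 − 16·21] + [16·14 − 14·20] + [14·(-6) − 5·14]| = 446, so the area is 223.

446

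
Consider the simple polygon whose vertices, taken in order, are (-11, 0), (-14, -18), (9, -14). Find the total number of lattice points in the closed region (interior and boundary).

205

Using the shoelace formula, 2A = |((-11)·(-18) − (-14)·0) + ((-14)·(-14) − 9·(-18)) + (9·0 − (-11)·(-14))| = 402, so the area is 201.
Along each edge there are gcd(|Δx|,|Δy|)+1 lattice points, so counting each shared vertex once the boundary has gcd(3,18) + gcd(23,4) + gcd(20,14) = 3+1+2 = 6.
Pick's theorem gives I = A − B/2 + 1 = 201 − 6/2 + 1 = 199, so the closed region contains I + B = 199 + 6 = 205 lattice points.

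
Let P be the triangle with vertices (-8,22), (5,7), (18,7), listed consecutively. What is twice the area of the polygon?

Using the shoelace formula, 2A = |((-8)·7 − 5·22) + (5·7 − 18·7) + (18·22 − (-8)·7)| = 195, so the area is 97.5.

195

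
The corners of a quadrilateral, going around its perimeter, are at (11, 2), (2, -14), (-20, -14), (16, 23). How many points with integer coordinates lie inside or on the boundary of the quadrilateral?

The shoelace formula gives twice the area as |[11·(-14) − 2·2] + [2·(-14) − (-20)·(-14)] + [(-20)·23 − 16·(-14)] + [16·2 − 11·23]| = 923, so the area is 923/2.
Summing gcd(|Δx|,|Δy|) over the edges gives the boundary count: gcd(9,16) + gcd(22,0) + gcd(36,37) + gcd(5,21) = 1+22+1+1 = 25.
Pick's theorem gives I = A − B/2 + 1 = 923/2 − 25/2 + 1 = 450, so the closed region contains I + B = 450 + 25 = 475 lattice points.

475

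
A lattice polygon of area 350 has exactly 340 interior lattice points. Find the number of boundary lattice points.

22

Pick's theorem gives A = I + B/2 − 1, so B = 2(A − I + 1) = 2(350 − 340 + 1) = 22.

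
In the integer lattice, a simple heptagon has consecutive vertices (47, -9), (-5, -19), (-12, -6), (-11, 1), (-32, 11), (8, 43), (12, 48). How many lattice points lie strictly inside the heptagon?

2625

By the shoelace formula, twice the signed area is |[47·(-19) − (-5)·(-9)] + [(-5)·(-6) − (-12)·(-19)] + [(-12)·1 − (-11)·(-6)] + [(-11)·11 − (-32)·1] + [(-32)·43 − 8·11] + [8·48 − 12·43] + [12·(-9) − 47·48]| = 5263, so the area is 2631.5.
The number of boundary lattice points is Σ gcd(|Δx|,|Δy|) = gcd(52,10) + gcd(7,13) + gcd(1,7) + gcd(21,10) + gcd(40,32) + gcd(4,5) + gcd(35,57) = 2+1+1+1+8+1+1 = 15.
By Pick's theorem A = I + B/2 − 1, so I = 2631.5 − 15/2 + 1 = 2625.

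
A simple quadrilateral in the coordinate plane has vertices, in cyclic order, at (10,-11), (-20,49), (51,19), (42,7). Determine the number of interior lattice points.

1774

By the shoelace formula, twice the signed area is |(10·49 − (-20)·(-11)) + ((-20)·19 − 51·49) + (51·7 − 42·19) + (42·(-11) − 10·7)| = 3582, so the area is 1791.
Summing gcd(|Δx|,|Δy|) over the edges gives the boundary count: gcd(30,60) + gcd(71,30) + gcd(9,12) + gcd(32,18) = 30+1+3+2 = 36.
Pick's theorem gives I = A − B/2 + 1 = 1791 − 36/2 + 1 = 1774.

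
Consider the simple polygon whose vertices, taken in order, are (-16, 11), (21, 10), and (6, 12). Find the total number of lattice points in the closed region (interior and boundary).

The shoelace formula gives twice the area as |((-16)·10 − 21·11) + (21·12 − 6·10) + (6·11 − (-16)·12)| = 59, so the area is 29.5.
The number of boundary lattice points is Σ gcd(|Δx|,|Δy|) = gcd(37,1) + gcd(15,2) + gcd(22,1) = 1+1+1 = 3.
Pick's theorem gives I = A − B/2 + 1 = 29.5 − 3/2 + 1 = 29, so the closed region contains I + B = 29 + 3 = 32 lattice points.

32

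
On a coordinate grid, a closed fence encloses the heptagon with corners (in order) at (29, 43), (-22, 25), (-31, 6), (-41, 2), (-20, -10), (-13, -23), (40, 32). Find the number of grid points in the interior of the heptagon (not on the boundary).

2277

By the shoelace formula, twice the signed area is |[29·25 − (-22)·43] + [(-22)·6 − (-31)·25] + [(-31)·2 − (-41)·6] + [(-41)·(-10) − (-20)·2] + [(-20)·(-23) − (-13)·(-10)] + [(-13)·32 − 40·(-23)] + [40·43 − 29·32]| = 4574, so the area is 2287.
Summing gcd(|Δx|,|Δy|) over the edges gives the boundary count: gcd(51,18) + gcd(9,19) + gcd(10,4) + gcd(21,12) + gcd(7,13) + gcd(53,55) + gcd(11,11) = 3+1+2+3+1+1+11 = 22.
Pick's theorem gives I = A − B/2 + 1 = 2287 − 22/2 + 1 = 2277.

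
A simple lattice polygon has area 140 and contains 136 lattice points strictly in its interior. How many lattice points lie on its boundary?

10

Pick's theorem gives A = I + B/2 − 1, so B = 2(A − I + 1) = 2(140 − 136 + 1) = 10.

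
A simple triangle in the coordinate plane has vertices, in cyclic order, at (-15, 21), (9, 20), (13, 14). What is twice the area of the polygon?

By the shoelace formula, twice the signed area is |((-15)·20 − 9·21) + (9·14 − 13·20) + (13·21 − (-15)·14)| = 140, so the area is 70.

140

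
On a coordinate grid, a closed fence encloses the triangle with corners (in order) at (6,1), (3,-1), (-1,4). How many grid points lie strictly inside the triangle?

11

Using the shoelace formula, 2A = |(6·(-1) − 3·1) + (3·4 − (-1)·(-1)) + ((-1)·1 − 6·4)| = 23, so the area is 23/2.
The number of boundary lattice points is Σ gcd(|Δx|,|Δy|) = gcd(3,2) + gcd(4,5) + gcd(7,3) = 1+1+1 = 3.
Pick's theorem gives I = A − B/2 + 1 = 23/2 − 3/2 + 1 = 11.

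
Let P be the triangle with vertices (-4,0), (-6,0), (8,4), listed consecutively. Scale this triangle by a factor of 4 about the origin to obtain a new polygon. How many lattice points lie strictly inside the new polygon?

The shoelace formula gives twice the area as |[(-4)·0 − (-6)·0] + [(-6)·4 − 8·0] + [8·0 − (-4)·4]| = 8, so the area is 4.
The number of boundary lattice points is Σ gcd(|Δx|,|Δy|) = gcd(2,0) + gcd(14,4) + gcd(12,4) = 2+2+4 = 8.
Scaling by 4 multiplies the area by 4² = 16 (so the new area is 64) and multiplies the boundary lattice-point count by 4, giving 32.
By Pick's theorem, the interior count of the dilated polygon is 64 − 32/2 + 1 = 49.

49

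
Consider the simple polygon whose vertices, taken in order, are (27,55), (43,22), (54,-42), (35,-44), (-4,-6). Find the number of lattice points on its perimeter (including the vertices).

The number of boundary lattice points is Σ gcd(|Δx|,|Δy|) = gcd(16,33) + gcd(11,64) + gcd(19,2) + gcd(39,38) + gcd(31,61) = 1+1+1+1+1 = 5.

5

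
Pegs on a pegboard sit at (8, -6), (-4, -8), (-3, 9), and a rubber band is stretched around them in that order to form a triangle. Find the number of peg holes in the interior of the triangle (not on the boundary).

By the shoelace formula, twice the signed area is |[8·(-8) − (-4)·(-6)] + [(-4)·9 − (-3)·(-8)] + [(-3)·(-6) − 8·9]| = 202, so the area is 101.
The number of boundary lattice points is Σ gcd(|Δx|,|Δy|) = gcd(12,2) + gcd(1,17) + gcd(11,15) = 2+1+1 = 4.
Pick's theorem gives I = A − B/2 + 1 = 101 − 4/2 + 1 = 100.

100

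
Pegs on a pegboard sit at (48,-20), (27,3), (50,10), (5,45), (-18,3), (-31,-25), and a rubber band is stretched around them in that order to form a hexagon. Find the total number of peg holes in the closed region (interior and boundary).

3102

The shoelace formula gives twice the area as |[48·3 − 27·(-20)] + [27·10 − 50·3] + [50·45 − 5·10] + [5·3 − (-18)·45] + [(-18)·(-25) − (-31)·3] + [(-31)·(-20) − 48·(-25)]| = 6192, so the area is 3096.
Along each edge there are gcd(|Δx|,|Δy|)+1 lattice points, so counting each shared vertex once the boundary has gcd(21,23) + gcd(23,7) + gcd(45,35) + gcd(23,42) + gcd(13,28) + gcd(79,5) = 1+1+5+1+1+1 = 10.
Pick's theorem gives I = A − B/2 + 1 = 3096 − 10/2 + 1 = 3092, so the closed region contains I + B = 3092 + 10 = 3102 lattice points.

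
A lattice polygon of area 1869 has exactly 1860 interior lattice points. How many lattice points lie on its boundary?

20

Pick's theorem gives A = I + B/2 − 1, so B = 2(A − I + 1) = 2(1869 − 1860 + 1) = 20.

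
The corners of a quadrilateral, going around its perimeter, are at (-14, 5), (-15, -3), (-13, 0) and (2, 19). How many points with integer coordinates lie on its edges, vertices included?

5

The number of boundary lattice points is Σ gcd(|Δx|,|Δy|) = gcd(1,8) + gcd(2,3) + gcd(15,19) + gcd(16,14) = 1+1+1+2 = 5.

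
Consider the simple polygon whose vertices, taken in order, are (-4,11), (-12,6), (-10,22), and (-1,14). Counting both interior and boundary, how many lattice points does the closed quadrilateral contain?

89

By the shoelace formula, twice the signed area is |[(-4)·6 − (-12)·11] + [(-12)·22 − (-10)·6] + [(-10)·14 − (-1)·22] + [(-1)·11 − (-4)·14]| = 169, so the area is 84.5.
Summing gcd(|Δx|,|Δy|) over the edges gives the boundary count: gcd(8,5) + gcd(2,16) + gcd(9,8) + gcd(3,3) = 1+2+1+3 = 7.
Pick's theorem gives I = A − B/2 + 1 = 84.5 − 7/2 + 1 = 82, so the closed region contains I + B = 82 + 7 = 89 lattice points.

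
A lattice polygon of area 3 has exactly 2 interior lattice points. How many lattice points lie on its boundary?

4

Pick's theorem gives A = I + B/2 − 1, so B = 2(A − I + 1) = 2(3 − 2 + 1) = 4.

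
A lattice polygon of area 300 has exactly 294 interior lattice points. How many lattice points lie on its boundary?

14

Pick's theorem gives A = I + B/2 − 1, so B = 2(A − I + 1) = 2(300 − 294 + 1) = 14.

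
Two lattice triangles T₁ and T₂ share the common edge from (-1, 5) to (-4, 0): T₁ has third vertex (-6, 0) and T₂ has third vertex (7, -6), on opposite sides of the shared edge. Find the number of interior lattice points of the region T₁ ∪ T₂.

The union is the simple quadrilateral with vertices (-1, 5), (-6, 0), (-4, 0), (7, -6) in order.
The shoelace formula gives twice the area as |((-1)·0 − (-6)·5) + ((-6)·0 − (-4)·0) + ((-4)·(-6) − 7·0) + (7·5 − (-1)·(-6))| = 83, so the area is 41.5.
The number of boundary lattice points is Σ gcd(|Δx|,|Δy|) = gcd(5,5) + gcd(2,0) + gcd(11,6) + gcd(8,11) = 5+2+1+1 = 9.
By Pick's theorem I = A − B/2 + 1 = 41.5 − 9/2 + 1 = 38.

38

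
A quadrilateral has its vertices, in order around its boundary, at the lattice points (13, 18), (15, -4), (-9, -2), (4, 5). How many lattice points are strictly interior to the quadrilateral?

By the shoelace formula, twice the signed area is |(13·(-4) − 15·18) + (15·(-2) − (-9)·(-4)) + ((-9)·5 − 4·(-2)) + (4·18 − 13·5)| = 418, so the area is 209.
Summing gcd(|Δx|,|Δy|) over the edges gives the boundary count: gcd(2,22) + gcd(24,2) + gcd(13,7) + gcd(9,13) = 2+2+1+1 = 6.
By Pick's theorem A = I + B/2 − 1, so I = 209 − 6/2 + 1 = 207.

207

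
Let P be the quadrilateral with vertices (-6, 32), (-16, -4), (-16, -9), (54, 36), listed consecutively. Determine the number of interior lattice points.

The shoelace formula gives twice the area as |((-6)·(-4) − (-16)·32) + ((-16)·(-9) − (-16)·(-4)) + ((-16)·36 − 54·(-9)) + (54·32 − (-6)·36)| = 2470, so the area is 1235.
Summing gcd(|Δx|,|Δy|) over the edges gives the boundary count: gcd(10,36) + gcd(0,5) + gcd(70,45) + gcd(60,4) = 2+5+5+4 = 16.
By Pick's theorem A = I + B/2 − 1, so I = 1235 − 16/2 + 1 = 1228.

1228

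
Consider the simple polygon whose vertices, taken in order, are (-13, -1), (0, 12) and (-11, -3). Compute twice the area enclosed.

By the shoelace formula, twice the signed area is |((-13)·12 − 0·(-1)) + (0·(-3) − (-11)·12) + ((-11)·(-1) − (-13)·(-3))| = 52, so the area is 26.

52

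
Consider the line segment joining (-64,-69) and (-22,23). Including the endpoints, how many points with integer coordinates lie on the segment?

The number of lattice points on a segment between lattice points is gcd(|Δx|,|Δy|) + 1 = gcd(42,92) + 1 = 2 + 1 = 3.

3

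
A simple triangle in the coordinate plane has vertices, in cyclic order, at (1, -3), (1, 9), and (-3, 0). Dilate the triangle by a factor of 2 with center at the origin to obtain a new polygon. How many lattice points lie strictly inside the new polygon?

83

By the shoelace formula, twice the signed area is |(1·9 − 1·(-3)) + (1·0 − (-3)·9) + ((-3)·(-3) − 1·0)| = 48, so the area is 24.
Along each edge there are gcd(|Δx|,|Δy|)+1 lattice points, so counting each shared vertex once the boundary has gcd(0,12) + gcd(4,9) + gcd(4,3) = 12+1+1 = 14.
Scaling by 2 multiplies the area by 2² = 4 (so the new area is 96) and multiplies the boundary lattice-point count by 2, giving 28.
By Pick's theorem, the interior count of the dilated polygon is 96 − 28/2 + 1 = 83.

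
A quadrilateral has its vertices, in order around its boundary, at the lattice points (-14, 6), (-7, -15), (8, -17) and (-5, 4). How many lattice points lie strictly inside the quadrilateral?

228

By the shoelace formula, twice the signed area is |((-14)·(-15) − (-7)·6) + ((-7)·(-17) − 8·(-15)) + (8·4 − (-5)·(-17)) + ((-5)·6 − (-14)·4)| = 464, so the area is 232.
Along each edge there are gcd(|Δx|,|Δy|)+1 lattice points, so counting each shared vertex once the boundary has gcd(7,21) + gcd(15,2) + gcd(13,21) + gcd(9,2) = 7+1+1+1 = 10.
By Pick's theorem A = I + B/2 − 1, so I = 232 − 10/2 + 1 = 228.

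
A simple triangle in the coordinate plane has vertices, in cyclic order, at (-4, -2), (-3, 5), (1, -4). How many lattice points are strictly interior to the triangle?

The shoelace formula gives twice the area as |[(-4)·5 − (-3)·(-2)] + [(-3)·(-4) − 1·5] + [1·(-2) − (-4)·(-4)]| = 37, so the area is 18.5.
The number of boundary lattice points is Σ gcd(|Δx|,|Δy|) = gcd(1,7) + gcd(4,9) + gcd(5,2) = 1+1+1 = 3.
By Pick's theorem A = I + B/2 − 1, so I = 18.5 − 3/2 + 1 = 18.

18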